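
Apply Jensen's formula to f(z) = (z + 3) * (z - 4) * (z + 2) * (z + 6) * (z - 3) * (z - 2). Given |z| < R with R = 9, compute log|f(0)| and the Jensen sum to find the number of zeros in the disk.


Jensen's formula: (1/2pi)*integral log|f(Re^it)|dt = log|f(0)| + sum_{|a_k|<R} log(R/|a_k|)
Step 1: f(0) = 3 * (-4) * 2 * 6 * (-3) * (-2) = -864
Step 2: log|f(0)| = log|-3| + log|4| + log|-2| + log|-6| + log|3| + log|2| = 6.7616
Step 3: Zeros inside |z| < 9: -3, 4, -2, -6, 3, 2
Step 4: Jensen sum = log(9/3) + log(9/4) + log(9/2) + log(9/6) + log(9/3) + log(9/2) = 6.4218
Step 5: n(R) = number of terms in the Jensen sum = count of zeros inside |z| < 9 = 6

6


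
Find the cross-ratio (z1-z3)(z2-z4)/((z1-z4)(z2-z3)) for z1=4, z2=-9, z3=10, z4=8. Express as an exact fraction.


Step 1: (z1-z3)(z2-z4) = (-6) * (-17) = 102
Step 2: (z1-z4)(z2-z3) = (-4) * (-19) = 76
Step 3: Cross-ratio = 102/76 = 51/38

51/38


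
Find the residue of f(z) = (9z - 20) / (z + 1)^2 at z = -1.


Step 1: Pole of order 2 at z = -1
Step 2: Res = lim d/dz [(z + 1)^2 * f(z)] as z -> -1
Step 3: (z + 1)^2 * f(z) = 9z - 20
Step 4: d/dz[9z - 20] = 9

9


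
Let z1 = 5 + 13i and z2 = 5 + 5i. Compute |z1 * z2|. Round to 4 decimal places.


Step 1: |z1| = sqrt(5^2 + 13^2) = sqrt(194)
Step 2: |z2| = sqrt(5^2 + 5^2) = sqrt(50)
Step 3: |z1*z2| = |z1|*|z2| = sqrt(194) * sqrt(50) = sqrt(194 * 50) = sqrt(9700)
Step 4: = 98.4886

98.4886


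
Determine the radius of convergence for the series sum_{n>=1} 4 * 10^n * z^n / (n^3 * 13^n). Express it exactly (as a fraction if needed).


Step 1: General term a_n = 4 * 10^n / (n^3 * 13^n)
Step 2: By the root test, |a_n|^(1/n) = 4^(1/n) * 10 / (n^(3/n) * 13) -> 10/13 as n -> infinity (since 4^(1/n) -> 1 and n^(3/n) -> 1)
Step 3: R = 1/lim|a_n|^(1/n) = 13/10

13/10


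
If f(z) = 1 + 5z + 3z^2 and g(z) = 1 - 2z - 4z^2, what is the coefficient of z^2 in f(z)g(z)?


Step 1: z^2 term in f*g comes from: (1)*(-4z^2) + (5z)*(-2z) + (3z^2)*(1)
Step 2: = -4 - 10 + 3
Step 3: = -11

-11


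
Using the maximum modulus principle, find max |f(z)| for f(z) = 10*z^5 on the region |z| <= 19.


Step 1: On |z| = 19, |f(z)| = 10 * |z|^5 = 10 * 19^5
Step 2: By maximum modulus principle, maximum is on boundary.
Step 3: Maximum = 10 * 2476099 = 24760990

24760990


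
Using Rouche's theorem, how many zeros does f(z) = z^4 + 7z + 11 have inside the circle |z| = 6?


Step 1: On |z| = 6 the three terms have sizes |z^4| = 6^4 = 1296, |7z| = 7*6 = 42, |11| = 11
Step 2: The dominant term is g(z) = z^4; let h(z) = 7z + 11 so f = g + h
Step 3: On |z| = 6: |g| = 1296 and |h| <= 42 + 11 = 53
Step 4: Since 1296 > 53, |h| < |g| on |z| = 6, so by Rouche f has the same number of zeros as g inside |z| < 6
Step 5: g(z) = z^4 has 4 zeros (all at the origin) inside |z| < 6. Answer = 4

4


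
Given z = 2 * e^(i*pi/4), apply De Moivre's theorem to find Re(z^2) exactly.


Step 1: By De Moivre's theorem, z^2 = 2^2 * e^(i*2*pi/4) = 4 * (cos(pi/2) + i*sin(pi/2))
Step 2: |z|^2 = 2^2 = 4
Step 3: The angle pi/2 already lies in [0, 2*pi)
Step 4: cos(pi/2) = 0
Step 5: Re(z^2) = 4 * 0 = 0

0


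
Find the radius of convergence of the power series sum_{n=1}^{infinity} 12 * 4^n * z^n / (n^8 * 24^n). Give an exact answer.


Step 1: General term a_n = 12 * 4^n / (n^8 * 24^n)
Step 2: By the root test, |a_n|^(1/n) = 12^(1/n) * 4 / (n^(8/n) * 24) -> 4/24 as n -> infinity (since 12^(1/n) -> 1 and n^(8/n) -> 1)
Step 3: R = 1/lim|a_n|^(1/n) = 24/4 = 6

6


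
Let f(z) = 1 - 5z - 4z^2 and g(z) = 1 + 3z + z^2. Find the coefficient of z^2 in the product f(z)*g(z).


Step 1: z^2 term in f*g comes from: (1)*(z^2) + (-5z)*(3z) + (-4z^2)*(1)
Step 2: = 1 - 15 - 4
Step 3: = -18

-18


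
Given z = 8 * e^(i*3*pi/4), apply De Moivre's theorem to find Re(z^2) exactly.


Step 1: By De Moivre's theorem, z^2 = 8^2 * e^(i*2*3*pi/4) = 64 * (cos(3*pi/2) + i*sin(3*pi/2))
Step 2: |z|^2 = 8^2 = 64
Step 3: The angle 3*pi/2 already lies in [0, 2*pi)
Step 4: cos(3*pi/2) = 0
Step 5: Re(z^2) = 64 * 0 = 0

0


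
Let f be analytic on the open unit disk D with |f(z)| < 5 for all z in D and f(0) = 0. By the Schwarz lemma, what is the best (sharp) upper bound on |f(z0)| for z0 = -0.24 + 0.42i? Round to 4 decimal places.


Step 1: g = f/5 maps D -> D with g(0) = 0, so by the Schwarz lemma |g(z)| <= |z|, i.e. |f(z)| <= 5|z|; this is sharp (f(z) = 5z).
Step 2: |z0|^2 = (-0.24)^2 + 0.42^2 = 0.234
Step 3: |z0| = sqrt(0.234) = 0.483735
Step 4: Best bound = 5 * |z0| = 5 * 0.483735 = 2.4187

2.4187


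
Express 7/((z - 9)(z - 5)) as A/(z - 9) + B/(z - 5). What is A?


Step 1: Multiply both sides by (z - 9) and set z = 9
Step 2: A = 7 / (9 - 5)
Step 3: A = 7 / 4
Step 4: A = 7/4

7/4


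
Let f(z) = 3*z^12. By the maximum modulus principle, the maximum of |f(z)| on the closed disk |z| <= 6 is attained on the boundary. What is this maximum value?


Step 1: On |z| = 6, |f(z)| = 3 * |z|^12 = 3 * 6^12
Step 2: By maximum modulus principle, maximum is on boundary.
Step 3: Maximum = 3 * 2176782336 = 6530347008

6530347008


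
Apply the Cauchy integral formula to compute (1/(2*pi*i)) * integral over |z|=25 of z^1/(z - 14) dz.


Step 1: f(z) = z^1, a = 14 is inside |z| = 25
Step 2: By Cauchy integral formula: (1/(2pi*i)) * integral = f(a)
Step 3: f(14) = 14^1 = 14

14


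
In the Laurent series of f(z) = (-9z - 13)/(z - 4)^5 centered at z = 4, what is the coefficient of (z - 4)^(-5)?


Step 1: Write the numerator in powers of (z - 4): -9z - 13 = -9(z - 4) + (-9*4 - 13) = -9(z - 4) - 49
Step 2: Divide by (z - 4)^5: f(z) = -49(z - 4)^(-5) - 9(z - 4)^(-4)
Step 3: This finite sum is the Laurent series of f about z = 4.
Step 4: Coefficient of (z - 4)^(-5) = -9*4 - 13 = -49

-49


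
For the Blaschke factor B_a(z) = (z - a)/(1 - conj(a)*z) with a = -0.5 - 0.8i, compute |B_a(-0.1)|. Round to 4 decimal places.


Step 1: Numerator z0 - a = -0.1 - (-0.5 - 0.8i) = 0.4 + 0.8i
Step 2: Denominator 1 - conj(a)*z0 = 1 - (-0.5 + 0.8i)*(-0.1) = 0.95 + 0.08i
Step 3: |z0 - a|^2 = 0.4^2 + 0.8^2 = 0.8; |1 - conj(a)*z0|^2 = 0.95^2 + 0.08^2 = 0.9089
Step 4: |B_a(-0.1)| = sqrt(0.8 / 0.9089) = sqrt(0.880185)
Step 5: = 0.9382

0.9382


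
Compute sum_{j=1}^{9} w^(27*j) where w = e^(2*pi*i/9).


Step 1: The sum sum_{j=1}^{n} w^(k*j) equals n if n | k, else 0.
Step 2: Here n = 9, k = 27
Step 3: Does n divide k? 9 | 27 -> True
Step 4: Sum = 9

9


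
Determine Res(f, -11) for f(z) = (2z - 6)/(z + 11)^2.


Step 1: Pole of order 2 at z = -11
Step 2: Res = lim d/dz [(z + 11)^2 * f(z)] as z -> -11
Step 3: (z + 11)^2 * f(z) = 2z - 6
Step 4: d/dz[2z - 6] = 2

2


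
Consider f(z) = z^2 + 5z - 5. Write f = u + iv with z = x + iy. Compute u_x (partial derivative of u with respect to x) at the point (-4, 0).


Step 1: f(z) = (x+iy)^2 + 5(x+iy) - 5
Step 2: u = (x^2 - y^2) + 5x - 5
Step 3: u_x = 2x + 5
Step 4: At (-4, 0): u_x = -8 + 5 = -3

-3


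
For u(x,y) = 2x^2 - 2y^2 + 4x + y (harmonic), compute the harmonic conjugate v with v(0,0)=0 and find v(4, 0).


Step 1: v_x = -u_y = 4y - 1
Step 2: v_y = u_x = 4x + 4
Step 3: v = 4xy - x + 4y + C
Step 4: v(0,0) = 0 => C = 0
Step 5: v(4, 0) = -4

-4


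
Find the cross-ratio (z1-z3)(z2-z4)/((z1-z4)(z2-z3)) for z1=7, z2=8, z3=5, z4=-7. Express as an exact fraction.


Step 1: (z1-z3)(z2-z4) = 2 * 15 = 30
Step 2: (z1-z4)(z2-z3) = 14 * 3 = 42
Step 3: Cross-ratio = 30/42 = 5/7

5/7


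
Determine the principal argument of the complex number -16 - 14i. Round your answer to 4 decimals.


Step 1: z = -16 - 14i
Step 2: arg(z) = atan2(-14, -16)
Step 3: arg(z) = -2.4228

-2.4228


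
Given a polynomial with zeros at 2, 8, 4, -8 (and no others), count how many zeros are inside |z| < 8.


Step 1: Check each root:
  z = 2: |2| = 2 < 8
  z = 8: |8| = 8 >= 8
  z = 4: |4| = 4 < 8
  z = -8: |-8| = 8 >= 8
Step 2: Count = 2

2


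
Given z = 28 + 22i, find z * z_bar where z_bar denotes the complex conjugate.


Step 1: conj(z) = 28 - 22i
Step 2: z * conj(z) = 28^2 + 22^2
Step 3: = 784 + 484 = 1268

1268


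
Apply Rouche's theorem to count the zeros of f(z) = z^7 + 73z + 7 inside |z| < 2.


Step 1: On |z| = 2 the three terms have sizes |z^7| = 2^7 = 128, |73z| = 73*2 = 146, |7| = 7
Step 2: The dominant term is g(z) = 73z; let h(z) = z^7 + 7 so f = g + h
Step 3: On |z| = 2: |g| = 146 and |h| <= 128 + 7 = 135
Step 4: Since 146 > 135, |h| < |g| on |z| = 2, so by Rouche f has the same number of zeros as g inside |z| < 2
Step 5: g(z) = 73z has 1 zero (at the origin, multiplicity 1) inside |z| < 2. Answer = 1

1


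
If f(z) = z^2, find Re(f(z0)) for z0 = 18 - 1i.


Step 1: z0 = 18 - 1i
Step 2: z0^2 = 18^2 - (-1)^2 - 36i
Step 3: real part = 324 - 1 = 323

323


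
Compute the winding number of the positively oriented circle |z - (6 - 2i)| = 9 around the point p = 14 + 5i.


Step 1: Center c = (6, -2), radius = 9
Step 2: |p - c|^2 = 8^2 + 7^2 = 113
Step 3: r^2 = 81
Step 4: |p-c| > r so winding number = 0

0


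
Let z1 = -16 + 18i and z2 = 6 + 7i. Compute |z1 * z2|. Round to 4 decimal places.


Step 1: |z1| = sqrt((-16)^2 + 18^2) = sqrt(580)
Step 2: |z2| = sqrt(6^2 + 7^2) = sqrt(85)
Step 3: |z1*z2| = |z1|*|z2| = sqrt(580) * sqrt(85) = sqrt(580 * 85) = sqrt(49300)
Step 4: = 222.036

222.036


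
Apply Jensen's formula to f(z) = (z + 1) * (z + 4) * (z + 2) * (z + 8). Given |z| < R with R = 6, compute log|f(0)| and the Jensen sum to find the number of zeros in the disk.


Jensen's formula: (1/2pi)*integral log|f(Re^it)|dt = log|f(0)| + sum_{|a_k|<R} log(R/|a_k|)
Step 1: f(0) = 1 * 4 * 2 * 8 = 64
Step 2: log|f(0)| = log|-1| + log|-4| + log|-2| + log|-8| = 4.1589
Step 3: Zeros inside |z| < 6: -1, -4, -2
Step 4: Jensen sum = log(6/1) + log(6/4) + log(6/2) = 3.2958
Step 5: n(R) = number of terms in the Jensen sum = count of zeros inside |z| < 6 = 3

3


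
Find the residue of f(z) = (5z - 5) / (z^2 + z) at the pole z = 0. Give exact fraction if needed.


Step 1: Q(z) = z^2 + z = (z)(z + 1)
Step 2: Q'(z) = 2z + 1
Step 3: Q'(0) = 1, P(0) = -5
Step 4: Res = P(0)/Q'(0) = -5/1 = -5

-5


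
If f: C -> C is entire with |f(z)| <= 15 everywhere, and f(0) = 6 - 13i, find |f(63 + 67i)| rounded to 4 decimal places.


Step 1: By Liouville's theorem, a bounded entire function is constant.
Step 2: f(z) = f(0) = 6 - 13i for all z.
Step 3: |f(w)| = |6 - 13i| = sqrt(36 + 169)
Step 4: = 14.3178

14.3178


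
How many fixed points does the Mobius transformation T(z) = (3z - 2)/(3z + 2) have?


Step 1: Fixed points satisfy T(z) = z
Step 2: 3z^2 - z + 2 = 0
Step 3: Discriminant = (-1)^2 - 4*3*2 = -23
Step 4: Number of fixed points = 2

2


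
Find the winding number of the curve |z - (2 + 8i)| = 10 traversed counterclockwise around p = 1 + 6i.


Step 1: Center c = (2, 8), radius = 10
Step 2: |p - c|^2 = (-1)^2 + (-2)^2 = 5
Step 3: r^2 = 100
Step 4: |p-c| < r so winding number = 1

1


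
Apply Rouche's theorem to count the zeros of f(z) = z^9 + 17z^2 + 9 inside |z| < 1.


Step 1: On |z| = 1 the three terms have sizes |z^9| = 1^9 = 1, |17z^2| = 17*1^2 = 17, |9| = 9
Step 2: The dominant term is g(z) = 17z^2; let h(z) = z^9 + 9 so f = g + h
Step 3: On |z| = 1: |g| = 17 and |h| <= 1 + 9 = 10
Step 4: Since 17 > 10, |h| < |g| on |z| = 1, so by Rouche f has the same number of zeros as g inside |z| < 1
Step 5: g(z) = 17z^2 has 2 zeros (at the origin, multiplicity 2) inside |z| < 1. Answer = 2

2


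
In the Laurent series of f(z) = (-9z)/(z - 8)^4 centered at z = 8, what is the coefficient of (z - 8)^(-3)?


Step 1: Write the numerator in powers of (z - 8): -9z = -9(z - 8) + (-9*8 + 0) = -9(z - 8) - 72
Step 2: Divide by (z - 8)^4: f(z) = -72(z - 8)^(-4) - 9(z - 8)^(-3)
Step 3: This finite sum is the Laurent series of f about z = 8.
Step 4: Coefficient of (z - 8)^(-3) = coefficient of (z - 8) in the re-centred numerator = -9

-9


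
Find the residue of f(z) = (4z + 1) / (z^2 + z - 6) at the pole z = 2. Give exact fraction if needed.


Step 1: Q(z) = z^2 + z - 6 = (z - 2)(z + 3)
Step 2: Q'(z) = 2z + 1
Step 3: Q'(2) = 5, P(2) = 9
Step 4: Res = P(2)/Q'(2) = 9/5 = 9/5

9/5


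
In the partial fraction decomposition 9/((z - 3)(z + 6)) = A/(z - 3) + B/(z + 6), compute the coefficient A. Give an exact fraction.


Step 1: Multiply both sides by (z - 3) and set z = 3
Step 2: A = 9 / (3 + 6)
Step 3: A = 9 / 9
Step 4: A = 1

1


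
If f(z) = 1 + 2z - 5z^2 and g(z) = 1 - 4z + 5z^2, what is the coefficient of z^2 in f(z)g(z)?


Step 1: z^2 term in f*g comes from: (1)*(5z^2) + (2z)*(-4z) + (-5z^2)*(1)
Step 2: = 5 - 8 - 5
Step 3: = -8

-8


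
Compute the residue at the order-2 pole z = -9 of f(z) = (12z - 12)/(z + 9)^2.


Step 1: Pole of order 2 at z = -9
Step 2: Res = lim d/dz [(z + 9)^2 * f(z)] as z -> -9
Step 3: (z + 9)^2 * f(z) = 12z - 12
Step 4: d/dz[12z - 12] = 12

12


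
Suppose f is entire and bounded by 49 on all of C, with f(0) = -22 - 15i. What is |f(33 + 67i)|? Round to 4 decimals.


Step 1: By Liouville's theorem, a bounded entire function is constant.
Step 2: f(z) = f(0) = -22 - 15i for all z.
Step 3: |f(w)| = |-22 - 15i| = sqrt(484 + 225)
Step 4: = 26.6271

26.6271


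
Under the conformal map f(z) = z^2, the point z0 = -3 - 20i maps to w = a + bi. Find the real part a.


Step 1: z0 = -3 - 20i
Step 2: z0^2 = (-3)^2 - (-20)^2 + 120i
Step 3: real part = 9 - 400 = -391

-391


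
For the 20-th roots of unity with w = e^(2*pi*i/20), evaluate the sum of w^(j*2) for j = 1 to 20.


Step 1: The sum sum_{j=1}^{n} w^(k*j) equals n if n | k, else 0.
Step 2: Here n = 20, k = 2
Step 3: Does n divide k? 20 | 2 -> False
Step 4: Sum = 0

0


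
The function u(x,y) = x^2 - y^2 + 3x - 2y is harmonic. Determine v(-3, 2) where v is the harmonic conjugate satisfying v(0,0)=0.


Step 1: v_x = -u_y = 2y + 2
Step 2: v_y = u_x = 2x + 3
Step 3: v = 2xy + 2x + 3y + C
Step 4: v(0,0) = 0 => C = 0
Step 5: v(-3, 2) = -12

-12


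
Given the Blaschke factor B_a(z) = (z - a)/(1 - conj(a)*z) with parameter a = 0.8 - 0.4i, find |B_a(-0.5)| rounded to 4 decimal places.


Step 1: Numerator z0 - a = -0.5 - (0.8 - 0.4i) = -1.3 + 0.4i
Step 2: Denominator 1 - conj(a)*z0 = 1 - (0.8 + 0.4i)*(-0.5) = 1.4 + 0.2i
Step 3: |z0 - a|^2 = (-1.3)^2 + 0.4^2 = 1.85; |1 - conj(a)*z0|^2 = 1.4^2 + 0.2^2 = 2
Step 4: |B_a(-0.5)| = sqrt(1.85 / 2) = sqrt(0.925)
Step 5: = 0.9618

0.9618


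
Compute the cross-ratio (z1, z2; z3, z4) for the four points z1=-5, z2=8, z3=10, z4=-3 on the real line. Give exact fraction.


Step 1: (z1-z3)(z2-z4) = (-15) * 11 = -165
Step 2: (z1-z4)(z2-z3) = (-2) * (-2) = 4
Step 3: Cross-ratio = -165/4 = -165/4

-165/4


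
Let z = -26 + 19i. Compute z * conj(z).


Step 1: conj(z) = -26 - 19i
Step 2: z * conj(z) = (-26)^2 + 19^2
Step 3: = 676 + 361 = 1037

1037


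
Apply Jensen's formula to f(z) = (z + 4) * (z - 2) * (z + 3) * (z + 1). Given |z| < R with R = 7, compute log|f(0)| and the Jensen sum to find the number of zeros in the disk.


Jensen's formula: (1/2pi)*integral log|f(Re^it)|dt = log|f(0)| + sum_{|a_k|<R} log(R/|a_k|)
Step 1: f(0) = 4 * (-2) * 3 * 1 = -24
Step 2: log|f(0)| = log|-4| + log|2| + log|-3| + log|-1| = 3.1781
Step 3: Zeros inside |z| < 7: -4, 2, -3, -1
Step 4: Jensen sum = log(7/4) + log(7/2) + log(7/3) + log(7/1) = 4.6056
Step 5: n(R) = number of terms in the Jensen sum = count of zeros inside |z| < 7 = 4

4


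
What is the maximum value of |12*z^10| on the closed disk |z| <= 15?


Step 1: On |z| = 15, |f(z)| = 12 * |z|^10 = 12 * 15^10
Step 2: By maximum modulus principle, maximum is on boundary.
Step 3: Maximum = 12 * 576650390625 = 6919804687500

6919804687500


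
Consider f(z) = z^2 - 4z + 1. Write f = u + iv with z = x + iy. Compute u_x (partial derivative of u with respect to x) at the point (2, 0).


Step 1: f(z) = (x+iy)^2 - 4(x+iy) + 1
Step 2: u = (x^2 - y^2) - 4x + 1
Step 3: u_x = 2x - 4
Step 4: At (2, 0): u_x = 4 - 4 = 0

0


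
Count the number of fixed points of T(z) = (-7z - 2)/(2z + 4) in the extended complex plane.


Step 1: Fixed points satisfy T(z) = z
Step 2: 2z^2 + 11z + 2 = 0
Step 3: Discriminant = 11^2 - 4*2*2 = 105
Step 4: Number of fixed points = 2

2


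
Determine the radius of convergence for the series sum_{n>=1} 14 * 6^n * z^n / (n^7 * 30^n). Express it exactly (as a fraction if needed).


Step 1: General term a_n = 14 * 6^n / (n^7 * 30^n)
Step 2: By the root test, |a_n|^(1/n) = 14^(1/n) * 6 / (n^(7/n) * 30) -> 6/30 as n -> infinity (since 14^(1/n) -> 1 and n^(7/n) -> 1)
Step 3: R = 1/lim|a_n|^(1/n) = 30/6 = 5

5


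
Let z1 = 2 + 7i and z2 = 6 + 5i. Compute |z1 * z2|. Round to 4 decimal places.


Step 1: |z1| = sqrt(2^2 + 7^2) = sqrt(53)
Step 2: |z2| = sqrt(6^2 + 5^2) = sqrt(61)
Step 3: |z1*z2| = |z1|*|z2| = sqrt(53) * sqrt(61) = sqrt(53 * 61) = sqrt(3233)
Step 4: = 56.8595

56.8595


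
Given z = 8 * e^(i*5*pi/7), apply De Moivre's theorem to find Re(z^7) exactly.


Step 1: By De Moivre's theorem, z^7 = 8^7 * e^(i*7*5*pi/7) = 2097152 * (cos(5*pi) + i*sin(5*pi))
Step 2: |z|^7 = 8^7 = 2097152
Step 3: Reduce the angle mod 2*pi: 5*pi - 4*pi = pi
Step 4: cos(pi) = -1
Step 5: Re(z^7) = 2097152 * (-1) = -2097152

-2097152


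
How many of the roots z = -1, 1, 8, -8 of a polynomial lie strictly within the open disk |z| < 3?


Step 1: Check each root:
  z = -1: |-1| = 1 < 3
  z = 1: |1| = 1 < 3
  z = 8: |8| = 8 >= 3
  z = -8: |-8| = 8 >= 3
Step 2: Count = 2

2


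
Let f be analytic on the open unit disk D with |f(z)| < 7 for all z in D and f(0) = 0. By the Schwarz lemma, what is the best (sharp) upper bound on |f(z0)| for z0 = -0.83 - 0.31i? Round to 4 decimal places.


Step 1: g = f/7 maps D -> D with g(0) = 0, so by the Schwarz lemma |g(z)| <= |z|, i.e. |f(z)| <= 7|z|; this is sharp (f(z) = 7z).
Step 2: |z0|^2 = (-0.83)^2 + (-0.31)^2 = 0.785
Step 3: |z0| = sqrt(0.785) = 0.886002
Step 4: Best bound = 7 * |z0| = 7 * 0.886002 = 6.202

6.202


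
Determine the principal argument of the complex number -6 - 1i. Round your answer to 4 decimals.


Step 1: z = -6 - 1i
Step 2: arg(z) = atan2(-1, -6)
Step 3: arg(z) = -2.9764

-2.9764


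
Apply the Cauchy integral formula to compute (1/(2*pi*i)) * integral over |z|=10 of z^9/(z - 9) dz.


Step 1: f(z) = z^9, a = 9 is inside |z| = 10
Step 2: By Cauchy integral formula: (1/(2pi*i)) * integral = f(a)
Step 3: f(9) = 9^9 = 387420489

387420489


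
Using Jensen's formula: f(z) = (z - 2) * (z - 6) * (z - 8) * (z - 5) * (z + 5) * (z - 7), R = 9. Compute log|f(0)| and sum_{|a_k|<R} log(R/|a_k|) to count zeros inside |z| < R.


Jensen's formula: (1/2pi)*integral log|f(Re^it)|dt = log|f(0)| + sum_{|a_k|<R} log(R/|a_k|)
Step 1: f(0) = (-2) * (-6) * (-8) * (-5) * 5 * (-7) = -16800
Step 2: log|f(0)| = log|2| + log|6| + log|8| + log|5| + log|-5| + log|7| = 9.7291
Step 3: Zeros inside |z| < 9: 2, 6, 8, 5, -5, 7
Step 4: Jensen sum = log(9/2) + log(9/6) + log(9/8) + log(9/5) + log(9/5) + log(9/7) = 3.4542
Step 5: n(R) = number of terms in the Jensen sum = count of zeros inside |z| < 9 = 6

6


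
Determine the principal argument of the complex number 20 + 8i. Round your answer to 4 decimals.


Step 1: z = 20 + 8i
Step 2: arg(z) = atan2(8, 20)
Step 3: arg(z) = 0.3805

0.3805


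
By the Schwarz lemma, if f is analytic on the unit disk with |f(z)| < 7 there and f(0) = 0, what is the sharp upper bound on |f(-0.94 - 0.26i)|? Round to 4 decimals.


Step 1: g = f/7 maps D -> D with g(0) = 0, so by the Schwarz lemma |g(z)| <= |z|, i.e. |f(z)| <= 7|z|; this is sharp (f(z) = 7z).
Step 2: |z0|^2 = (-0.94)^2 + (-0.26)^2 = 0.9512
Step 3: |z0| = sqrt(0.9512) = 0.975295
Step 4: Best bound = 7 * |z0| = 7 * 0.975295 = 6.8271

6.8271


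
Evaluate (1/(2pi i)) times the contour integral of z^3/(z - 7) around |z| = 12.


Step 1: f(z) = z^3, a = 7 is inside |z| = 12
Step 2: By Cauchy integral formula: (1/(2pi*i)) * integral = f(a)
Step 3: f(7) = 7^3 = 343

343


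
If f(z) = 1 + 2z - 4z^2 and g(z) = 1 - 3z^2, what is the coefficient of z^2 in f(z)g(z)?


Step 1: z^2 term in f*g comes from: (1)*(-3z^2) + (2z)*(0) + (-4z^2)*(1)
Step 2: = -3 + 0 - 4
Step 3: = -7

-7


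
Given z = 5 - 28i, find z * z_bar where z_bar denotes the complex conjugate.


Step 1: conj(z) = 5 + 28i
Step 2: z * conj(z) = 5^2 + (-28)^2
Step 3: = 25 + 784 = 809

809


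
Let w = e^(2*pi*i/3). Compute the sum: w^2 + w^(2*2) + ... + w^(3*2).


Step 1: The sum sum_{j=1}^{n} w^(k*j) equals n if n | k, else 0.
Step 2: Here n = 3, k = 2
Step 3: Does n divide k? 3 | 2 -> False
Step 4: Sum = 0

0


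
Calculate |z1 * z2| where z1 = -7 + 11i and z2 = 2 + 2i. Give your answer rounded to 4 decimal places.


Step 1: |z1| = sqrt((-7)^2 + 11^2) = sqrt(170)
Step 2: |z2| = sqrt(2^2 + 2^2) = sqrt(8)
Step 3: |z1*z2| = |z1|*|z2| = sqrt(170) * sqrt(8) = sqrt(170 * 8) = sqrt(1360)
Step 4: = 36.8782

36.8782


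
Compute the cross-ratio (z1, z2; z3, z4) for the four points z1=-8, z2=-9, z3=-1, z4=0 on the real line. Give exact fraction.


Step 1: (z1-z3)(z2-z4) = (-7) * (-9) = 63
Step 2: (z1-z4)(z2-z3) = (-8) * (-8) = 64
Step 3: Cross-ratio = 63/64 = 63/64

63/64


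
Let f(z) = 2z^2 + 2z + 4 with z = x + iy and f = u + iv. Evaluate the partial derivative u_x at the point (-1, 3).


Step 1: f(z) = 2(x+iy)^2 + 2(x+iy) + 4
Step 2: u = 2(x^2 - y^2) + 2x + 4
Step 3: u_x = 4x + 2
Step 4: At (-1, 3): u_x = -4 + 2 = -2

-2


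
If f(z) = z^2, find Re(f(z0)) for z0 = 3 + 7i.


Step 1: z0 = 3 + 7i
Step 2: z0^2 = 3^2 - 7^2 + 42i
Step 3: real part = 9 - 49 = -40

-40


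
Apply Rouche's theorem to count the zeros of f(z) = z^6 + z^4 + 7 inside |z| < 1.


Step 1: On |z| = 1 the three terms have sizes |z^6| = 1^6 = 1, |z^4| = 1^4 = 1, |7| = 7
Step 2: The dominant term is g(z) = 7; let h(z) = z^6 + z^4 so f = g + h
Step 3: On |z| = 1: |g| = 7 and |h| <= 1 + 1 = 2
Step 4: Since 7 > 2, |h| < |g| on |z| = 1, so by Rouche f has the same number of zeros as g inside |z| < 1
Step 5: g(z) = 7 is a nonzero constant with no zeros inside |z| < 1. Answer = 0

0


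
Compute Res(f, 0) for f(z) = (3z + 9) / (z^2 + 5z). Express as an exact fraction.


Step 1: Q(z) = z^2 + 5z = (z)(z + 5)
Step 2: Q'(z) = 2z + 5
Step 3: Q'(0) = 5, P(0) = 9
Step 4: Res = P(0)/Q'(0) = 9/5 = 9/5

9/5


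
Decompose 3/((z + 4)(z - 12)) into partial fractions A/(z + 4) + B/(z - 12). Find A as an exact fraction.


Step 1: Multiply both sides by (z + 4) and set z = -4
Step 2: A = 3 / (-4 - 12)
Step 3: A = 3 / (-16)
Step 4: A = -3/16

-3/16


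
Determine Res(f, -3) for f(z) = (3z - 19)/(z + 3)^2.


Step 1: Pole of order 2 at z = -3
Step 2: Res = lim d/dz [(z + 3)^2 * f(z)] as z -> -3
Step 3: (z + 3)^2 * f(z) = 3z - 19
Step 4: d/dz[3z - 19] = 3

3


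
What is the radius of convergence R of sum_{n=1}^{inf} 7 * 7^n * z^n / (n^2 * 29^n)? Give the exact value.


Step 1: General term a_n = 7 * 7^n / (n^2 * 29^n)
Step 2: By the root test, |a_n|^(1/n) = 7^(1/n) * 7 / (n^(2/n) * 29) -> 7/29 as n -> infinity (since 7^(1/n) -> 1 and n^(2/n) -> 1)
Step 3: R = 1/lim|a_n|^(1/n) = 29/7

29/7


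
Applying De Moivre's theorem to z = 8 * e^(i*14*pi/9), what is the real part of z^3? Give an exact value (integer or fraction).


Step 1: By De Moivre's theorem, z^3 = 8^3 * e^(i*3*14*pi/9) = 512 * (cos(14*pi/3) + i*sin(14*pi/3))
Step 2: |z|^3 = 8^3 = 512
Step 3: Reduce the angle mod 2*pi: 14*pi/3 - 4*pi = 2*pi/3
Step 4: cos(2*pi/3) = -1/2
Step 5: Re(z^3) = 512 * (-1/2) = -256

-256


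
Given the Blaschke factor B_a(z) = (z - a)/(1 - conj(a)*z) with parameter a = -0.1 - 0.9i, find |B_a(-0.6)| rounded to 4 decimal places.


Step 1: Numerator z0 - a = -0.6 - (-0.1 - 0.9i) = -0.5 + 0.9i
Step 2: Denominator 1 - conj(a)*z0 = 1 - (-0.1 + 0.9i)*(-0.6) = 0.94 + 0.54i
Step 3: |z0 - a|^2 = (-0.5)^2 + 0.9^2 = 1.06; |1 - conj(a)*z0|^2 = 0.94^2 + 0.54^2 = 1.1752
Step 4: |B_a(-0.6)| = sqrt(1.06 / 1.1752) = sqrt(0.901974)
Step 5: = 0.9497

0.9497


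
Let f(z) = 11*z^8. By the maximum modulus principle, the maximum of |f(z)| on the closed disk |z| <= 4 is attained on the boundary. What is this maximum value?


Step 1: On |z| = 4, |f(z)| = 11 * |z|^8 = 11 * 4^8
Step 2: By maximum modulus principle, maximum is on boundary.
Step 3: Maximum = 11 * 65536 = 720896

720896


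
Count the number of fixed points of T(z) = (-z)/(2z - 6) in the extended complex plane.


Step 1: Fixed points satisfy T(z) = z
Step 2: 2z^2 - 5z = 0
Step 3: Discriminant = (-5)^2 - 4*2*0 = 25
Step 4: Number of fixed points = 2

2


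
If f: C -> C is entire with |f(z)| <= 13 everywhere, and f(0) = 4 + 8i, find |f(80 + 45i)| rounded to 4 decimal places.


Step 1: By Liouville's theorem, a bounded entire function is constant.
Step 2: f(z) = f(0) = 4 + 8i for all z.
Step 3: |f(w)| = |4 + 8i| = sqrt(16 + 64)
Step 4: = 8.9443

8.9443


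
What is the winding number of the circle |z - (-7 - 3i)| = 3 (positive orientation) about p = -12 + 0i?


Step 1: Center c = (-7, -3), radius = 3
Step 2: |p - c|^2 = (-5)^2 + 3^2 = 34
Step 3: r^2 = 9
Step 4: |p-c| > r so winding number = 0

0


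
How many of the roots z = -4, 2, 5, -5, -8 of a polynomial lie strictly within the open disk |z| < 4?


Step 1: Check each root:
  z = -4: |-4| = 4 >= 4
  z = 2: |2| = 2 < 4
  z = 5: |5| = 5 >= 4
  z = -5: |-5| = 5 >= 4
  z = -8: |-8| = 8 >= 4
Step 2: Count = 1

1


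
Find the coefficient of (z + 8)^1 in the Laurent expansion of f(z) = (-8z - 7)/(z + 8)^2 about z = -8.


Step 1: Write the numerator in powers of (z + 8): -8z - 7 = -8(z + 8) + (-8*(-8) - 7) = -8(z + 8) + 57
Step 2: Divide by (z + 8)^2: f(z) = 57(z + 8)^(-2) - 8(z + 8)^(-1)
Step 3: This finite sum is the Laurent series of f about z = -8.
Step 4: Only the powers -2 and -1 appear, so the coefficient of (z + 8)^1 = 0

0


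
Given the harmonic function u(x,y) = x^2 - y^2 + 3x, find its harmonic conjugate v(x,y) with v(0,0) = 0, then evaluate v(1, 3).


Step 1: v_x = -u_y = 2y + 0
Step 2: v_y = u_x = 2x + 3
Step 3: v = 2xy + 3y + C
Step 4: v(0,0) = 0 => C = 0
Step 5: v(1, 3) = 15

15


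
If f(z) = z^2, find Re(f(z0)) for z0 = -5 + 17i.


Step 1: z0 = -5 + 17i
Step 2: z0^2 = (-5)^2 - 17^2 - 170i
Step 3: real part = 25 - 289 = -264

-264


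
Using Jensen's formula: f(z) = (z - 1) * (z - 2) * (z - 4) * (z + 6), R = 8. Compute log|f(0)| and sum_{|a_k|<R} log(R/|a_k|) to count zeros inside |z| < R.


Jensen's formula: (1/2pi)*integral log|f(Re^it)|dt = log|f(0)| + sum_{|a_k|<R} log(R/|a_k|)
Step 1: f(0) = (-1) * (-2) * (-4) * 6 = -48
Step 2: log|f(0)| = log|1| + log|2| + log|4| + log|-6| = 3.8712
Step 3: Zeros inside |z| < 8: 1, 2, 4, -6
Step 4: Jensen sum = log(8/1) + log(8/2) + log(8/4) + log(8/6) = 4.4466
Step 5: n(R) = number of terms in the Jensen sum = count of zeros inside |z| < 8 = 4

4


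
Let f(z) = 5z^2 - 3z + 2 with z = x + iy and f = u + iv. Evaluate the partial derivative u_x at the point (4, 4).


Step 1: f(z) = 5(x+iy)^2 - 3(x+iy) + 2
Step 2: u = 5(x^2 - y^2) - 3x + 2
Step 3: u_x = 10x - 3
Step 4: At (4, 4): u_x = 40 - 3 = 37

37


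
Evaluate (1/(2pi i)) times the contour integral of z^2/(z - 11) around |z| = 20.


Step 1: f(z) = z^2, a = 11 is inside |z| = 20
Step 2: By Cauchy integral formula: (1/(2pi*i)) * integral = f(a)
Step 3: f(11) = 11^2 = 121

121


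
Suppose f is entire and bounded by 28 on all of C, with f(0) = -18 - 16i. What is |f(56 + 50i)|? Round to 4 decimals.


Step 1: By Liouville's theorem, a bounded entire function is constant.
Step 2: f(z) = f(0) = -18 - 16i for all z.
Step 3: |f(w)| = |-18 - 16i| = sqrt(324 + 256)
Step 4: = 24.0832

24.0832


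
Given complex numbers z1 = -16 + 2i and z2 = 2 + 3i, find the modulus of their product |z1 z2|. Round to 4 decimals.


Step 1: |z1| = sqrt((-16)^2 + 2^2) = sqrt(260)
Step 2: |z2| = sqrt(2^2 + 3^2) = sqrt(13)
Step 3: |z1*z2| = |z1|*|z2| = sqrt(260) * sqrt(13) = sqrt(260 * 13) = sqrt(3380)
Step 4: = 58.1378

58.1378


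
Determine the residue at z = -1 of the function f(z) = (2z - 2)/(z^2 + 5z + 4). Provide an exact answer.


Step 1: Q(z) = z^2 + 5z + 4 = (z + 1)(z + 4)
Step 2: Q'(z) = 2z + 5
Step 3: Q'(-1) = 3, P(-1) = -4
Step 4: Res = P(-1)/Q'(-1) = -4/3 = -4/3

-4/3


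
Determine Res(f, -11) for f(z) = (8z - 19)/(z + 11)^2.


Step 1: Pole of order 2 at z = -11
Step 2: Res = lim d/dz [(z + 11)^2 * f(z)] as z -> -11
Step 3: (z + 11)^2 * f(z) = 8z - 19
Step 4: d/dz[8z - 19] = 8

8


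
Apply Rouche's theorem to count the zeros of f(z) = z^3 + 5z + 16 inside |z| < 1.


Step 1: On |z| = 1 the three terms have sizes |z^3| = 1^3 = 1, |5z| = 5*1 = 5, |16| = 16
Step 2: The dominant term is g(z) = 16; let h(z) = z^3 + 5z so f = g + h
Step 3: On |z| = 1: |g| = 16 and |h| <= 1 + 5 = 6
Step 4: Since 16 > 6, |h| < |g| on |z| = 1, so by Rouche f has the same number of zeros as g inside |z| < 1
Step 5: g(z) = 16 is a nonzero constant with no zeros inside |z| < 1. Answer = 0

0


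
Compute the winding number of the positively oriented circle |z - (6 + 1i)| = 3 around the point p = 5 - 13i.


Step 1: Center c = (6, 1), radius = 3
Step 2: |p - c|^2 = (-1)^2 + (-14)^2 = 197
Step 3: r^2 = 9
Step 4: |p-c| > r so winding number = 0

0


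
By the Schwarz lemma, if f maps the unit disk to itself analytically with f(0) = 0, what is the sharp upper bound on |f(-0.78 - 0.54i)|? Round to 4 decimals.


Step 1: Schwarz lemma: if f: D -> D is analytic with f(0) = 0, then |f(z)| <= |z| for all z in D, and this is sharp (f(z) = z).
Step 2: |z0|^2 = (-0.78)^2 + (-0.54)^2 = 0.9
Step 3: |z0| = sqrt(0.9) = 0.948683
Step 4: Best bound = |z0| = 0.9487

0.9487


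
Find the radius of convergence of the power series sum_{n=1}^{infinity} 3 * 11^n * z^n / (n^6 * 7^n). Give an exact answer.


Step 1: General term a_n = 3 * 11^n / (n^6 * 7^n)
Step 2: By the root test, |a_n|^(1/n) = 3^(1/n) * 11 / (n^(6/n) * 7) -> 11/7 as n -> infinity (since 3^(1/n) -> 1 and n^(6/n) -> 1)
Step 3: R = 1/lim|a_n|^(1/n) = 7/11

7/11


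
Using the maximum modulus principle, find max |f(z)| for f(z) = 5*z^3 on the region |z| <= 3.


Step 1: On |z| = 3, |f(z)| = 5 * |z|^3 = 5 * 3^3
Step 2: By maximum modulus principle, maximum is on boundary.
Step 3: Maximum = 5 * 27 = 135

135


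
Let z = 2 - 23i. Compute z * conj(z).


Step 1: conj(z) = 2 + 23i
Step 2: z * conj(z) = 2^2 + (-23)^2
Step 3: = 4 + 529 = 533

533


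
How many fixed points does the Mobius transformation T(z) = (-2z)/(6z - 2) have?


Step 1: Fixed points satisfy T(z) = z
Step 2: 6z^2 = 0
Step 3: Discriminant = 0^2 - 4*6*0 = 0
Step 4: Number of fixed points = 1

1


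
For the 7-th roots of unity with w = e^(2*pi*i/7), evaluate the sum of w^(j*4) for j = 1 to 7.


Step 1: The sum sum_{j=1}^{n} w^(k*j) equals n if n | k, else 0.
Step 2: Here n = 7, k = 4
Step 3: Does n divide k? 7 | 4 -> False
Step 4: Sum = 0

0


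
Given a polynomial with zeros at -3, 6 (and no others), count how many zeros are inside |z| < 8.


Step 1: Check each root:
  z = -3: |-3| = 3 < 8
  z = 6: |6| = 6 < 8
Step 2: Count = 2

2


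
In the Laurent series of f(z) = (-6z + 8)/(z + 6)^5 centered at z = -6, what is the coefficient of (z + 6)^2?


Step 1: Write the numerator in powers of (z + 6): -6z + 8 = -6(z + 6) + (-6*(-6) + 8) = -6(z + 6) + 44
Step 2: Divide by (z + 6)^5: f(z) = 44(z + 6)^(-5) - 6(z + 6)^(-4)
Step 3: This finite sum is the Laurent series of f about z = -6.
Step 4: Only the powers -5 and -4 appear, so the coefficient of (z + 6)^2 = 0

0


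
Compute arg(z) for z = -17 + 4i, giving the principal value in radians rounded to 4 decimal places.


Step 1: z = -17 + 4i
Step 2: arg(z) = atan2(4, -17)
Step 3: arg(z) = 2.9105

2.9105


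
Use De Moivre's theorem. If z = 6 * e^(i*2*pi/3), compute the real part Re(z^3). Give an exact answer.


Step 1: By De Moivre's theorem, z^3 = 6^3 * e^(i*3*2*pi/3) = 216 * (cos(2*pi) + i*sin(2*pi))
Step 2: |z|^3 = 6^3 = 216
Step 3: Reduce the angle mod 2*pi: 2*pi - 2*pi = 0
Step 4: cos(0) = 1
Step 5: Re(z^3) = 216 * 1 = 216

216


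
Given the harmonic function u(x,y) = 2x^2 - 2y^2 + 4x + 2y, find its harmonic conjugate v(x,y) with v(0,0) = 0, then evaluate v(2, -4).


Step 1: v_x = -u_y = 4y - 2
Step 2: v_y = u_x = 4x + 4
Step 3: v = 4xy - 2x + 4y + C
Step 4: v(0,0) = 0 => C = 0
Step 5: v(2, -4) = -52

-52


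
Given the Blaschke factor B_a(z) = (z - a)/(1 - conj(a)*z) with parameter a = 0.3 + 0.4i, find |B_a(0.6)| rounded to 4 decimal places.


Step 1: Numerator z0 - a = 0.6 - (0.3 + 0.4i) = 0.3 - 0.4i
Step 2: Denominator 1 - conj(a)*z0 = 1 - (0.3 - 0.4i)*0.6 = 0.82 + 0.24i
Step 3: |z0 - a|^2 = 0.3^2 + (-0.4)^2 = 0.25; |1 - conj(a)*z0|^2 = 0.82^2 + 0.24^2 = 0.73
Step 4: |B_a(0.6)| = sqrt(0.25 / 0.73) = sqrt(0.342466)
Step 5: = 0.5852

0.5852


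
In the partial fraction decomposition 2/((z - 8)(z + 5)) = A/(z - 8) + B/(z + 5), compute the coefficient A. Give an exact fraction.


Step 1: Multiply both sides by (z - 8) and set z = 8
Step 2: A = 2 / (8 + 5)
Step 3: A = 2 / 13
Step 4: A = 2/13

2/13


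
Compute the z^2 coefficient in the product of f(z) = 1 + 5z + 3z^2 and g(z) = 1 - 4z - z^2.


Step 1: z^2 term in f*g comes from: (1)*(-z^2) + (5z)*(-4z) + (3z^2)*(1)
Step 2: = -1 - 20 + 3
Step 3: = -18

-18


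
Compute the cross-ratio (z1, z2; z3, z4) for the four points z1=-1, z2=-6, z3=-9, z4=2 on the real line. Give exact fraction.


Step 1: (z1-z3)(z2-z4) = 8 * (-8) = -64
Step 2: (z1-z4)(z2-z3) = (-3) * 3 = -9
Step 3: Cross-ratio = 64/9 = 64/9

64/9


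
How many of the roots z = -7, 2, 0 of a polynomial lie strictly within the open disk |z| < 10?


Step 1: Check each root:
  z = -7: |-7| = 7 < 10
  z = 2: |2| = 2 < 10
  z = 0: |0| = 0 < 10
Step 2: Count = 3

3


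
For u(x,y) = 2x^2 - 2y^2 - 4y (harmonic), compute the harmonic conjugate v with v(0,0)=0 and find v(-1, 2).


Step 1: v_x = -u_y = 4y + 4
Step 2: v_y = u_x = 4x + 0
Step 3: v = 4xy + 4x + C
Step 4: v(0,0) = 0 => C = 0
Step 5: v(-1, 2) = -12

-12


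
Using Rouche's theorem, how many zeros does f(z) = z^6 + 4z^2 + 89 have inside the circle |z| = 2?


Step 1: On |z| = 2 the three terms have sizes |z^6| = 2^6 = 64, |4z^2| = 4*2^2 = 16, |89| = 89
Step 2: The dominant term is g(z) = 89; let h(z) = z^6 + 4z^2 so f = g + h
Step 3: On |z| = 2: |g| = 89 and |h| <= 64 + 16 = 80
Step 4: Since 89 > 80, |h| < |g| on |z| = 2, so by Rouche f has the same number of zeros as g inside |z| < 2
Step 5: g(z) = 89 is a nonzero constant with no zeros inside |z| < 2. Answer = 0

0


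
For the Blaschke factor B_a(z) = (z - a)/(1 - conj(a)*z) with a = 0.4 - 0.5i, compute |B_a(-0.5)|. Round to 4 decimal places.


Step 1: Numerator z0 - a = -0.5 - (0.4 - 0.5i) = -0.9 + 0.5i
Step 2: Denominator 1 - conj(a)*z0 = 1 - (0.4 + 0.5i)*(-0.5) = 1.2 + 0.25i
Step 3: |z0 - a|^2 = (-0.9)^2 + 0.5^2 = 1.06; |1 - conj(a)*z0|^2 = 1.2^2 + 0.25^2 = 1.5025
Step 4: |B_a(-0.5)| = sqrt(1.06 / 1.5025) = sqrt(0.705491)
Step 5: = 0.8399

0.8399


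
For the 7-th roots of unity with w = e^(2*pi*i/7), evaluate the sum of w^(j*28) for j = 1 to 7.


Step 1: The sum sum_{j=1}^{n} w^(k*j) equals n if n | k, else 0.
Step 2: Here n = 7, k = 28
Step 3: Does n divide k? 7 | 28 -> True
Step 4: Sum = 7

7


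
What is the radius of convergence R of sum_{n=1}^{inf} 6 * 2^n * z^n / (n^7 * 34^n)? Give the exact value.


Step 1: General term a_n = 6 * 2^n / (n^7 * 34^n)
Step 2: By the root test, |a_n|^(1/n) = 6^(1/n) * 2 / (n^(7/n) * 34) -> 2/34 as n -> infinity (since 6^(1/n) -> 1 and n^(7/n) -> 1)
Step 3: R = 1/lim|a_n|^(1/n) = 34/2 = 17

17


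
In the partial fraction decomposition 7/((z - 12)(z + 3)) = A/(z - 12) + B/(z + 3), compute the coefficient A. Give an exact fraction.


Step 1: Multiply both sides by (z - 12) and set z = 12
Step 2: A = 7 / (12 + 3)
Step 3: A = 7 / 15
Step 4: A = 7/15

7/15


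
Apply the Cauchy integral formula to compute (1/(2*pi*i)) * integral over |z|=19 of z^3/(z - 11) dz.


Step 1: f(z) = z^3, a = 11 is inside |z| = 19
Step 2: By Cauchy integral formula: (1/(2pi*i)) * integral = f(a)
Step 3: f(11) = 11^3 = 1331

1331


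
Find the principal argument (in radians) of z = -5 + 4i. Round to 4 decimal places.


Step 1: z = -5 + 4i
Step 2: arg(z) = atan2(4, -5)
Step 3: arg(z) = 2.4669

2.4669


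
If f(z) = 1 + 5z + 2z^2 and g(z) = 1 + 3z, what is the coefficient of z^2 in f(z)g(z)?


Step 1: z^2 term in f*g comes from: (1)*(0) + (5z)*(3z) + (2z^2)*(1)
Step 2: = 0 + 15 + 2
Step 3: = 17

17


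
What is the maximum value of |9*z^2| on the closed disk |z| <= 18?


Step 1: On |z| = 18, |f(z)| = 9 * |z|^2 = 9 * 18^2
Step 2: By maximum modulus principle, maximum is on boundary.
Step 3: Maximum = 9 * 324 = 2916

2916


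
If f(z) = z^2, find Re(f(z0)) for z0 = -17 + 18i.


Step 1: z0 = -17 + 18i
Step 2: z0^2 = (-17)^2 - 18^2 - 612i
Step 3: real part = 289 - 324 = -35

-35


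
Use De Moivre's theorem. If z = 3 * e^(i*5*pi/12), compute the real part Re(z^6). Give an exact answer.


Step 1: By De Moivre's theorem, z^6 = 3^6 * e^(i*6*5*pi/12) = 729 * (cos(5*pi/2) + i*sin(5*pi/2))
Step 2: |z|^6 = 3^6 = 729
Step 3: Reduce the angle mod 2*pi: 5*pi/2 - 2*pi = pi/2
Step 4: cos(pi/2) = 0
Step 5: Re(z^6) = 729 * 0 = 0

0


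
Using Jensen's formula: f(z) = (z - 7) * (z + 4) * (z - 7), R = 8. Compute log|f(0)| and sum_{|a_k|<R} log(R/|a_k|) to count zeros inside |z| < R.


Jensen's formula: (1/2pi)*integral log|f(Re^it)|dt = log|f(0)| + sum_{|a_k|<R} log(R/|a_k|)
Step 1: f(0) = (-7) * 4 * (-7) = 196
Step 2: log|f(0)| = log|7| + log|-4| + log|7| = 5.2781
Step 3: Zeros inside |z| < 8: 7, -4, 7
Step 4: Jensen sum = log(8/7) + log(8/4) + log(8/7) = 0.9602
Step 5: n(R) = number of terms in the Jensen sum = count of zeros inside |z| < 8 = 3

3


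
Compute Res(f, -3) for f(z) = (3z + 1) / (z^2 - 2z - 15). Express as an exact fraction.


Step 1: Q(z) = z^2 - 2z - 15 = (z + 3)(z - 5)
Step 2: Q'(z) = 2z - 2
Step 3: Q'(-3) = -8, P(-3) = -8
Step 4: Res = P(-3)/Q'(-3) = -8/(-8) = 1

1


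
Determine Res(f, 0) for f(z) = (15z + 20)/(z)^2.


Step 1: Pole of order 2 at z = 0
Step 2: Res = lim d/dz [(z)^2 * f(z)] as z -> 0
Step 3: (z)^2 * f(z) = 15z + 20
Step 4: d/dz[15z + 20] = 15

15


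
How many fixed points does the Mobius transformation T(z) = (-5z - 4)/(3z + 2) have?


Step 1: Fixed points satisfy T(z) = z
Step 2: 3z^2 + 7z + 4 = 0
Step 3: Discriminant = 7^2 - 4*3*4 = 1
Step 4: Number of fixed points = 2

2


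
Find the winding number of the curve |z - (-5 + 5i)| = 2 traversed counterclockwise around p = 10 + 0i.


Step 1: Center c = (-5, 5), radius = 2
Step 2: |p - c|^2 = 15^2 + (-5)^2 = 250
Step 3: r^2 = 4
Step 4: |p-c| > r so winding number = 0

0


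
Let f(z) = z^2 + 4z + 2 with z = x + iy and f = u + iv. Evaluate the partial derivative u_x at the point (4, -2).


Step 1: f(z) = (x+iy)^2 + 4(x+iy) + 2
Step 2: u = (x^2 - y^2) + 4x + 2
Step 3: u_x = 2x + 4
Step 4: At (4, -2): u_x = 8 + 4 = 12

12


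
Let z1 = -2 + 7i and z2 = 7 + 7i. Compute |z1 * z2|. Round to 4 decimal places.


Step 1: |z1| = sqrt((-2)^2 + 7^2) = sqrt(53)
Step 2: |z2| = sqrt(7^2 + 7^2) = sqrt(98)
Step 3: |z1*z2| = |z1|*|z2| = sqrt(53) * sqrt(98) = sqrt(53 * 98) = sqrt(5194)
Step 4: = 72.0694

72.0694


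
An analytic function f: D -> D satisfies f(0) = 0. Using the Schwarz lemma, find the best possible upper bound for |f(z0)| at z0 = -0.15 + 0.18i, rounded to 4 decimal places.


Step 1: Schwarz lemma: if f: D -> D is analytic with f(0) = 0, then |f(z)| <= |z| for all z in D, and this is sharp (f(z) = z).
Step 2: |z0|^2 = (-0.15)^2 + 0.18^2 = 0.0549
Step 3: |z0| = sqrt(0.0549) = 0.234307
Step 4: Best bound = |z0| = 0.2343

0.2343


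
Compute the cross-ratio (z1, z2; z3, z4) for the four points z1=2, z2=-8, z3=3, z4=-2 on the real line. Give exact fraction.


Step 1: (z1-z3)(z2-z4) = (-1) * (-6) = 6
Step 2: (z1-z4)(z2-z3) = 4 * (-11) = -44
Step 3: Cross-ratio = -6/44 = -3/22

-3/22


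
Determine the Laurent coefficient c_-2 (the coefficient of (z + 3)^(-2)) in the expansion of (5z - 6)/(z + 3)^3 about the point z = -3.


Step 1: Write the numerator in powers of (z + 3): 5z - 6 = 5(z + 3) + (5*(-3) - 6) = 5(z + 3) - 21
Step 2: Divide by (z + 3)^3: f(z) = -21(z + 3)^(-3) + 5(z + 3)^(-2)
Step 3: This finite sum is the Laurent series of f about z = -3.
Step 4: Coefficient of (z + 3)^(-2) = coefficient of (z + 3) in the re-centred numerator = 5

5
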